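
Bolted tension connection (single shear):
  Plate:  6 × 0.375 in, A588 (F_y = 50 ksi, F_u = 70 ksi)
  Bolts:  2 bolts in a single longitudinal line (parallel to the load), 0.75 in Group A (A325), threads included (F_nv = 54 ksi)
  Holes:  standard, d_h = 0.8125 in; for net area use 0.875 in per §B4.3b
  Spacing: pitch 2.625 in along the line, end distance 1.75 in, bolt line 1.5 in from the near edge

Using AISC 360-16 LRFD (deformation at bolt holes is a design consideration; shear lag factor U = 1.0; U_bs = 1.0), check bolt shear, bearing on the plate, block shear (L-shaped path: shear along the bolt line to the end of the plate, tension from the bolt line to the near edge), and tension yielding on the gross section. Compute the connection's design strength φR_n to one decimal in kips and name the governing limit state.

35.8 kips (bolt shear governs)

Bolt shear: A_b = π(0.75)²/4 = 0.44179 in². φR_n = 0.75 × 54 × 0.44179 × 2 × 1 = 35.8 kips.
Bearing (0.375 in plate, F_u = 70 ksi): end bolts L_c = 1.75 − 0.8125/2 = 1.34375, R_n = min(1.2×1.34375×0.375×70, 2.4×0.75×0.375×70) = 42.328 kips/bolt; interior L_c = 2.625 − 0.8125 = 1.8125, R_n = 47.25 kips/bolt. φR_n = 0.75 × (1×42.328 + 1×47.25) = 67.2 kips.
Block shear: shear path 1×[1.75+1×2.625] = 1×4.375 in, A_gv = 1.6406, A_nv = 1×(4.375 − 1.5×0.875)×0.375 = 1.1484 in²; tension to near edge: (1.5 − 0.5×0.875)×0.375 = 0.39844 in². R_n = min(0.6×70×1.1484, 0.6×50×1.6406) + 1.0×70×0.39844 = min(48.233, 49.218) + 27.891 = 76.124 kips. φR_n = 0.75 × 76.124 = 57.1 kips.
Tension yield (gross): A_g = 6×0.375 = 2.25 in². φR_n = 0.90 × 50 × 2.25 = 101.3 kips.
Governing: min(35.8, 67.2, 57.1, 101.3) = 35.8 kips → bolt shear.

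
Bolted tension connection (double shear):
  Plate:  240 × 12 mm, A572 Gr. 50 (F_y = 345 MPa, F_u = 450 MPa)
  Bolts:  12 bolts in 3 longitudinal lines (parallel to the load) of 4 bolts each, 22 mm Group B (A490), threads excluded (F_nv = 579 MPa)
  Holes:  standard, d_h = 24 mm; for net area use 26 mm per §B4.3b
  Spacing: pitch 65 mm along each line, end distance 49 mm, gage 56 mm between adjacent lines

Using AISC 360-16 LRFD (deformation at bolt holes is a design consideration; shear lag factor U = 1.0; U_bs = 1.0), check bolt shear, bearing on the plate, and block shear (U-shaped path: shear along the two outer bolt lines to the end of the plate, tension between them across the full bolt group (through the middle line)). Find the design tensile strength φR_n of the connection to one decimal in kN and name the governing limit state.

986.6 kN (block shear governs)

Bolt shear: A_b = π(22)²/4 = 380.13 mm². φR_n = 0.75 × 579 × 380.13 × 12 × 2 = 3961.7 kN.
Bearing (12 mm plate, F_u = 450 MPa): end bolts L_c = 49 − 24/2 = 37, R_n = min(1.2×37×12×450, 2.4×22×12×450) = 239.76 kN/bolt; interior L_c = 65 − 24 = 41, R_n = 265.68 kN/bolt. φR_n = 0.75 × (3×239.76 + 9×265.68) = 2332.8 kN.
Block shear: shear path 2×[49+3×65] = 2×244 mm, A_gv = 5856, A_nv = 2×(244 − 3.5×26)×12 = 3672 mm²; tension across gage: (112 − 2×26)×12 = 720 mm². R_n = min(0.6×450×3672, 0.6×345×5856) + 1.0×450×720 = min(991.44, 1212.2) + 324 = 1315.4 kN. φR_n = 0.75 × 1315.4 = 986.6 kN.
Governing: min(3961.7, 2332.8, 986.6) = 986.6 kN → block shear.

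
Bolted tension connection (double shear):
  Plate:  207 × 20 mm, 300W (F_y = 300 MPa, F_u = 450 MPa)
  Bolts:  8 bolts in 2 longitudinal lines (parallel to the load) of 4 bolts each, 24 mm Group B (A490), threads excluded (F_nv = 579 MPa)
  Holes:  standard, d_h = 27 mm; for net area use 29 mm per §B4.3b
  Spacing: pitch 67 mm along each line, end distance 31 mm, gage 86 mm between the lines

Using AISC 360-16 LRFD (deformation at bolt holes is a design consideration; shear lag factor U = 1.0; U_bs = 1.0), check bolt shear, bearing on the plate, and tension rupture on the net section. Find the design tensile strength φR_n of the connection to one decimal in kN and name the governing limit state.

Bolt shear: A_b = π(24)²/4 = 452.39 mm². φR_n = 0.75 × 579 × 452.39 × 8 × 2 = 3143.2 kN.
Bearing (20 mm plate, F_u = 450 MPa): end bolts L_c = 31 − 27/2 = 17.5, R_n = min(1.2×17.5×20×450, 2.4×24×20×450) = 189 kN/bolt; interior L_c = 67 − 27 = 40, R_n = 432 kN/bolt. φR_n = 0.75 × (2×189 + 6×432) = 2227.5 kN.
Tension rupture (net): A_n = (207 − 2×29)×20 = 2980 mm² (U = 1.0, A_e = A_n). φR_n = 0.75 × 450 × 2980 = 1005.8 kN.
Governing: min(3143.2, 2227.5, 1005.8) = 1005.8 kN → net-section rupture.

1005.8 kN (net-section rupture governs)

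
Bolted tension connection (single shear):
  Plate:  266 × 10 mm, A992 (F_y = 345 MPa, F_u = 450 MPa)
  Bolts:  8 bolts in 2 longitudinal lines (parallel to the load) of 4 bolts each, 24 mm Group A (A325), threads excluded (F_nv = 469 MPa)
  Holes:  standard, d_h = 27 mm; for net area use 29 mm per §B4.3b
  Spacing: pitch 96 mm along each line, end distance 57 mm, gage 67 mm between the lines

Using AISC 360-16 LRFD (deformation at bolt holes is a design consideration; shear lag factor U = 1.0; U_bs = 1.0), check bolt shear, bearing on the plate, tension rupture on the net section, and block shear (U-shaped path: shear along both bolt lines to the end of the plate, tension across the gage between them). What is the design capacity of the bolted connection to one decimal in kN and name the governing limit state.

Bolt shear: A_b = π(24)²/4 = 452.39 mm². φR_n = 0.75 × 469 × 452.39 × 8 × 1 = 1273.0 kN.
Bearing (10 mm plate, F_u = 450 MPa): end bolts L_c = 57 − 27/2 = 43.5, R_n = min(1.2×43.5×10×450, 2.4×24×10×450) = 234.9 kN/bolt; interior L_c = 96 − 27 = 69, R_n = 259.2 kN/bolt. φR_n = 0.75 × (2×234.9 + 6×259.2) = 1518.8 kN.
Tension rupture (net): A_n = (266 − 2×29)×10 = 2080 mm² (U = 1.0, A_e = A_n). φR_n = 0.75 × 450 × 2080 = 702.0 kN.
Block shear: shear path 2×[57+3×96] = 2×345 mm, A_gv = 6900, A_nv = 2×(345 − 3.5×29)×10 = 4870 mm²; tension across gage: (67 − 1×29)×10 = 380 mm². R_n = min(0.6×450×4870, 0.6×345×6900) + 1.0×450×380 = min(1314.9, 1428.3) + 171 = 1485.9 kN. φR_n = 0.75 × 1485.9 = 1114.4 kN.
Governing: min(1273.0, 1518.8, 702.0, 1114.4) = 702.0 kN → net-section rupture.

702.0 kN (net-section rupture governs)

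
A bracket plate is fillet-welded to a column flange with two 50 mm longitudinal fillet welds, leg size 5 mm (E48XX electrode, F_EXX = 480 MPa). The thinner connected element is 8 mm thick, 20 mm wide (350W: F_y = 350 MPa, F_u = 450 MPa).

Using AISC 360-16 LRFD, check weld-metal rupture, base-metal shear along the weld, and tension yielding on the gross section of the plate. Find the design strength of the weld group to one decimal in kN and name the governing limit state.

50.4 kN (gross-section yield governs)

Weld metal: throat = 0.707×5 = 3.535 mm, L = 2×50 = 100 mm. φR_n = 0.75 × 0.6 × 480 × 3.535 × 100 = 76.4 kN.
Base metal shear (8 mm plate): yield φR_n = 1.0×0.6×350×8×100 = 168.0 kN; rupture φR_n = 0.75×0.6×450×8×100 = 162.0 kN; take 162.0 kN (rupture).
Tension yield (gross): A_g = 20×8 = 160 mm². φR_n = 0.90 × 350 × 160 = 50.4 kN.
Governing: min(76.4, 162.0, 50.4) = 50.4 kN → gross-section yield.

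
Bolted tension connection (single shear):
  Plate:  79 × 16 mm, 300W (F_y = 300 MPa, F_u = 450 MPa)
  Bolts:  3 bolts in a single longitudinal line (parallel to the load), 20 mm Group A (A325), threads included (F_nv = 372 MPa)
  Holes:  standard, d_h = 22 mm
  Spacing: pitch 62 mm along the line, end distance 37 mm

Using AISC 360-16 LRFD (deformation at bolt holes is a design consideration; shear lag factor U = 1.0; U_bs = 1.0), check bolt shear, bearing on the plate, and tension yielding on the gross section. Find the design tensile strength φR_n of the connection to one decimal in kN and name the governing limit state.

263.0 kN (bolt shear governs)

Bolt shear: A_b = π(20)²/4 = 314.16 mm². φR_n = 0.75 × 372 × 314.16 × 3 × 1 = 263.0 kN.
Bearing (16 mm plate, F_u = 450 MPa): end bolts L_c = 37 − 22/2 = 26, R_n = min(1.2×26×16×450, 2.4×20×16×450) = 224.64 kN/bolt; interior L_c = 62 − 22 = 40, R_n = 345.6 kN/bolt. φR_n = 0.75 × (1×224.64 + 2×345.6) = 686.9 kN.
Tension yield (gross): A_g = 79×16 = 1264 mm². φR_n = 0.90 × 300 × 1264 = 341.3 kN.
Governing: min(263.0, 686.9, 341.3) = 263.0 kN → bolt shear.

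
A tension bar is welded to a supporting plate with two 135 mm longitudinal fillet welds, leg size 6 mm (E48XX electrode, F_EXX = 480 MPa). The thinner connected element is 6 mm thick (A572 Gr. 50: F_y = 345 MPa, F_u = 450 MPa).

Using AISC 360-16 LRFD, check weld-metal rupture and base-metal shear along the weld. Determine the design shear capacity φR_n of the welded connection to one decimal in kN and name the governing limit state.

Weld metal: throat = 0.707×6 = 4.242 mm, L = 2×135 = 270 mm. φR_n = 0.75 × 0.6 × 480 × 4.242 × 270 = 247.4 kN.
Base metal shear (6 mm plate): yield φR_n = 1.0×0.6×345×6×270 = 335.3 kN; rupture φR_n = 0.75×0.6×450×6×270 = 328.1 kN; take 328.1 kN (rupture).
Governing: min(247.4, 328.1) = 247.4 kN → weld metal.

247.4 kN (weld metal governs)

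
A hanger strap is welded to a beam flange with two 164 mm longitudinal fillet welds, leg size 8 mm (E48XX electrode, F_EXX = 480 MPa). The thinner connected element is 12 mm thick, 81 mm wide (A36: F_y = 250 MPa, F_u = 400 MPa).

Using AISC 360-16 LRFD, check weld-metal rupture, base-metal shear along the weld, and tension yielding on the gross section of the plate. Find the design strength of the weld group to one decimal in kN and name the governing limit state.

Weld metal: throat = 0.707×8 = 5.656 mm, L = 2×164 = 328 mm. φR_n = 0.75 × 0.6 × 480 × 5.656 × 328 = 400.7 kN.
Base metal shear (12 mm plate): yield φR_n = 1.0×0.6×250×12×328 = 590.4 kN; rupture φR_n = 0.75×0.6×400×12×328 = 708.5 kN; take 590.4 kN (yield).
Tension yield (gross): A_g = 81×12 = 972 mm². φR_n = 0.90 × 250 × 972 = 218.7 kN.
Governing: min(400.7, 590.4, 218.7) = 218.7 kN → gross-section yield.

218.7 kN (gross-section yield governs)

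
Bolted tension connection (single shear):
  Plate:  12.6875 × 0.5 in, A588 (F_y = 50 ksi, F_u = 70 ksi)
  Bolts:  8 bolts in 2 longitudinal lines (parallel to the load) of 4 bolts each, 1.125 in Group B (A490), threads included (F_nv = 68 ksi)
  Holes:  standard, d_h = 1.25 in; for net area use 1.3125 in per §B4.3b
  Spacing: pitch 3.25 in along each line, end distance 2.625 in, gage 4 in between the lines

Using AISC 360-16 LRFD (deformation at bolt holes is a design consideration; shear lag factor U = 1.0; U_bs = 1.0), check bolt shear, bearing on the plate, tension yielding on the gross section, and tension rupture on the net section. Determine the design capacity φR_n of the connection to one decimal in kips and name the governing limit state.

264.1 kips (net-section rupture governs)

Bolt shear: A_b = π(1.125)²/4 = 0.99402 in². φR_n = 0.75 × 68 × 0.99402 × 8 × 1 = 405.6 kips.
Bearing (0.5 in plate, F_u = 70 ksi): end bolts L_c = 2.625 − 1.25/2 = 2, R_n = min(1.2×2×0.5×70, 2.4×1.125×0.5×70) = 84 kips/bolt; interior L_c = 3.25 − 1.25 = 2, R_n = 84 kips/bolt. φR_n = 0.75 × (2×84 + 6×84) = 504.0 kips.
Tension yield (gross): A_g = 12.6875×0.5 = 6.3438 in². φR_n = 0.90 × 50 × 6.3438 = 285.5 kips.
Tension rupture (net): A_n = (12.6875 − 2×1.3125)×0.5 = 5.0313 in² (U = 1.0, A_e = A_n). φR_n = 0.75 × 70 × 5.0313 = 264.1 kips.
Governing: min(405.6, 504.0, 285.5, 264.1) = 264.1 kips → net-section rupture.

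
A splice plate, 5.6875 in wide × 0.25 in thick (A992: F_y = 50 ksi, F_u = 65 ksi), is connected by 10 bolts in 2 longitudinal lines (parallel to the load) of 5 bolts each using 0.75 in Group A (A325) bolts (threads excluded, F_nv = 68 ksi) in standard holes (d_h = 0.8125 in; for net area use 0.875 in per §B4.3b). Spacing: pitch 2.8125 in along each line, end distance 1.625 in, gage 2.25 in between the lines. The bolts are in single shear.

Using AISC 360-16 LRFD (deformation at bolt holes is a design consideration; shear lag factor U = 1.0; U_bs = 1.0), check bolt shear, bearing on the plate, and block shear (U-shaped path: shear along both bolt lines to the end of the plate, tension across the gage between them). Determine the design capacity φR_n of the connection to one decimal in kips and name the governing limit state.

147.5 kips (block shear governs)

Bolt shear: A_b = π(0.75)²/4 = 0.44179 in². φR_n = 0.75 × 68 × 0.44179 × 10 × 1 = 225.3 kips.
Bearing (0.25 in plate, F_u = 65 ksi): end bolts L_c = 1.625 − 0.8125/2 = 1.21875, R_n = min(1.2×1.21875×0.25×65, 2.4×0.75×0.25×65) = 23.766 kips/bolt; interior L_c = 2.8125 − 0.8125 = 2, R_n = 29.25 kips/bolt. φR_n = 0.75 × (2×23.766 + 8×29.25) = 211.1 kips.
Block shear: shear path 2×[1.625+4×2.8125] = 2×12.875 in, A_gv = 6.4375, A_nv = 2×(12.875 − 4.5×0.875)×0.25 = 4.4688 in²; tension across gage: (2.25 − 1×0.875)×0.25 = 0.34375 in². R_n = min(0.6×65×4.4688, 0.6×50×6.4375) + 1.0×65×0.34375 = min(174.28, 193.13) + 22.344 = 196.62 kips. φR_n = 0.75 × 196.62 = 147.5 kips.
Governing: min(225.3, 211.1, 147.5) = 147.5 kips → block shear.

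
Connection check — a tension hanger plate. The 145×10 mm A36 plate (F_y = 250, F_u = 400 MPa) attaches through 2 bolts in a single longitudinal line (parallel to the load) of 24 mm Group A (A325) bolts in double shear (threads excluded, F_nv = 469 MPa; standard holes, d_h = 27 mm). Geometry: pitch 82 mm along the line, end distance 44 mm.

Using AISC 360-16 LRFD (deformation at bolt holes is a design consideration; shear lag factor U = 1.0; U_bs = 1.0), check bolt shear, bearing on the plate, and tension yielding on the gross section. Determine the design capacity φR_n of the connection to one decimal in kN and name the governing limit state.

282.6 kN (bearing governs)

Bolt shear: A_b = π(24)²/4 = 452.39 mm². φR_n = 0.75 × 469 × 452.39 × 2 × 2 = 636.5 kN.
Bearing (10 mm plate, F_u = 400 MPa): end bolts L_c = 44 − 27/2 = 30.5, R_n = min(1.2×30.5×10×400, 2.4×24×10×400) = 146.4 kN/bolt; interior L_c = 82 − 27 = 55, R_n = 230.4 kN/bolt. φR_n = 0.75 × (1×146.4 + 1×230.4) = 282.6 kN.
Tension yield (gross): A_g = 145×10 = 1450 mm². φR_n = 0.90 × 250 × 1450 = 326.3 kN.
Governing: min(636.5, 282.6, 326.3) = 282.6 kN → bearing.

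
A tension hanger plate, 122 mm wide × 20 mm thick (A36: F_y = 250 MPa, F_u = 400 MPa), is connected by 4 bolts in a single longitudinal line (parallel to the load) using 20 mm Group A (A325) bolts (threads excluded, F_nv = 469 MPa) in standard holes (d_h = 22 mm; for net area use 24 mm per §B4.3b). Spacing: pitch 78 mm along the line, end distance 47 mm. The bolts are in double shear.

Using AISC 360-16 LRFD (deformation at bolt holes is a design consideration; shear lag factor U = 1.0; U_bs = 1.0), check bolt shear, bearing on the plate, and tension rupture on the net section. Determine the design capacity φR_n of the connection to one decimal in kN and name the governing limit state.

Bolt shear: A_b = π(20)²/4 = 314.16 mm². φR_n = 0.75 × 469 × 314.16 × 4 × 2 = 884.0 kN.
Bearing (20 mm plate, F_u = 400 MPa): end bolts L_c = 47 − 22/2 = 36, R_n = min(1.2×36×20×400, 2.4×20×20×400) = 345.6 kN/bolt; interior L_c = 78 − 22 = 56, R_n = 384 kN/bolt. φR_n = 0.75 × (1×345.6 + 3×384) = 1123.2 kN.
Tension rupture (net): A_n = (122 − 1×24)×20 = 1960 mm² (U = 1.0, A_e = A_n). φR_n = 0.75 × 400 × 1960 = 588.0 kN.
Governing: min(884.0, 1123.2, 588.0) = 588.0 kN → net-section rupture.

588.0 kN (net-section rupture governs)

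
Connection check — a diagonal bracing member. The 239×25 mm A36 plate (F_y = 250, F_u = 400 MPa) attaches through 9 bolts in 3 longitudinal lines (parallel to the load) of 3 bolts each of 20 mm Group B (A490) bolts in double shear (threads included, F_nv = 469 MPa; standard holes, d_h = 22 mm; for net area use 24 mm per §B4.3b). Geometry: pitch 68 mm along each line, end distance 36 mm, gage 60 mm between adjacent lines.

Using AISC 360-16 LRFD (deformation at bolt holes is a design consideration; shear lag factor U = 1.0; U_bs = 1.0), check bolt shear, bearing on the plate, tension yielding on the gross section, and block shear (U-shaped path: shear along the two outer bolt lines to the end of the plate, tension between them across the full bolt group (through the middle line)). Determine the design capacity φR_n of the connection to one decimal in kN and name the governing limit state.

1344.4 kN (gross-section yield governs)

Bolt shear: A_b = π(20)²/4 = 314.16 mm². φR_n = 0.75 × 469 × 314.16 × 9 × 2 = 1989.1 kN.
Bearing (25 mm plate, F_u = 400 MPa): end bolts L_c = 36 − 22/2 = 25, R_n = min(1.2×25×25×400, 2.4×20×25×400) = 300 kN/bolt; interior L_c = 68 − 22 = 46, R_n = 480 kN/bolt. φR_n = 0.75 × (3×300 + 6×480) = 2835.0 kN.
Tension yield (gross): A_g = 239×25 = 5975 mm². φR_n = 0.90 × 250 × 5975 = 1344.4 kN.
Block shear: shear path 2×[36+2×68] = 2×172 mm, A_gv = 8600, A_nv = 2×(172 − 2.5×24)×25 = 5600 mm²; tension across gage: (120 − 2×24)×25 = 1800 mm². R_n = min(0.6×400×5600, 0.6×250×8600) + 1.0×400×1800 = min(1344, 1290) + 720 = 2010 kN. φR_n = 0.75 × 2010 = 1507.5 kN.
Governing: min(1989.1, 2835.0, 1344.4, 1507.5) = 1344.4 kN → gross-section yield.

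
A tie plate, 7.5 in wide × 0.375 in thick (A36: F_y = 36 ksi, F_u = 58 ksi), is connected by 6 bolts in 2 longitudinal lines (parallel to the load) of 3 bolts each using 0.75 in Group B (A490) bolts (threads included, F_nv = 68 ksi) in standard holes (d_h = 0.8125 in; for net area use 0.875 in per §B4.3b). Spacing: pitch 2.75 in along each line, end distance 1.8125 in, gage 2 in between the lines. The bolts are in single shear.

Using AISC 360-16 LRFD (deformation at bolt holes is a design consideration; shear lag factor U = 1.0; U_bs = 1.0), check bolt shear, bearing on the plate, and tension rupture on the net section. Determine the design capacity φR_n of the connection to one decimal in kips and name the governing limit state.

93.8 kips (net-section rupture governs)

Bolt shear: A_b = π(0.75)²/4 = 0.44179 in². φR_n = 0.75 × 68 × 0.44179 × 6 × 1 = 135.2 kips.
Bearing (0.375 in plate, F_u = 58 ksi): end bolts L_c = 1.8125 − 0.8125/2 = 1.40625, R_n = min(1.2×1.40625×0.375×58, 2.4×0.75×0.375×58) = 36.703 kips/bolt; interior L_c = 2.75 − 0.8125 = 1.9375, R_n = 39.15 kips/bolt. φR_n = 0.75 × (2×36.703 + 4×39.15) = 172.5 kips.
Tension rupture (net): A_n = (7.5 − 2×0.875)×0.375 = 2.1563 in² (U = 1.0, A_e = A_n). φR_n = 0.75 × 58 × 2.1563 = 93.8 kips.
Governing: min(135.2, 172.5, 93.8) = 93.8 kips → net-section rupture.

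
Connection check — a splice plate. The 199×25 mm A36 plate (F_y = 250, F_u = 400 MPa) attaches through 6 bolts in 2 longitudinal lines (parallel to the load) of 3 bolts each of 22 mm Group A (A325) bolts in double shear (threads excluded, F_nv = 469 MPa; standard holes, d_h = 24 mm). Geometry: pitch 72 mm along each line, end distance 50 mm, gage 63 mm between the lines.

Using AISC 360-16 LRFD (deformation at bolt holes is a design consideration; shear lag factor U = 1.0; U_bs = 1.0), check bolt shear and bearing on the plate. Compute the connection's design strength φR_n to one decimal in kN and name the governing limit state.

1604.5 kN (bolt shear governs)

Bolt shear: A_b = π(22)²/4 = 380.13 mm². φR_n = 0.75 × 469 × 380.13 × 6 × 2 = 1604.5 kN.
Bearing (25 mm plate, F_u = 400 MPa): end bolts L_c = 50 − 24/2 = 38, R_n = min(1.2×38×25×400, 2.4×22×25×400) = 456 kN/bolt; interior L_c = 72 − 24 = 48, R_n = 528 kN/bolt. φR_n = 0.75 × (2×456 + 4×528) = 2268.0 kN.
Governing: min(1604.5, 2268.0) = 1604.5 kN → bolt shear.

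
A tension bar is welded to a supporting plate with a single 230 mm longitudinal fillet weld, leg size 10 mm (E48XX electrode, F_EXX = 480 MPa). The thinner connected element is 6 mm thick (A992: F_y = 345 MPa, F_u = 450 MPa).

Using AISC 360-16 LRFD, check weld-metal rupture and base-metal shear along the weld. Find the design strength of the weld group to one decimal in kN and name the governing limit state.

Weld metal: throat = 0.707×10 = 7.07 mm, L = 230 mm. φR_n = 0.75 × 0.6 × 480 × 7.07 × 230 = 351.2 kN.
Base metal shear (6 mm plate): yield φR_n = 1.0×0.6×345×6×230 = 285.7 kN; rupture φR_n = 0.75×0.6×450×6×230 = 279.5 kN; take 279.5 kN (rupture).
Governing: min(351.2, 279.5) = 279.5 kN → base-metal shear.

279.5 kN (base-metal shear governs)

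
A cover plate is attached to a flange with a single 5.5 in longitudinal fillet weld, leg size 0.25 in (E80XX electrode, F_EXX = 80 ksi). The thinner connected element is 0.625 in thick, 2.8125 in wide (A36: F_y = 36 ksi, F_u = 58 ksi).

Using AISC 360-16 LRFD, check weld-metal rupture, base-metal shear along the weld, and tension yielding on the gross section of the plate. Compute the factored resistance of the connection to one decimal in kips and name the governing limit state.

35.0 kips (weld metal governs)

Weld metal: throat = 0.707×0.25 = 0.17675 in, L = 5.5 in. φR_n = 0.75 × 0.6 × 80 × 0.17675 × 5.5 = 35.0 kips.
Base metal shear (0.625 in plate): yield φR_n = 1.0×0.6×36×0.625×5.5 = 74.3 kips; rupture φR_n = 0.75×0.6×58×0.625×5.5 = 89.7 kips; take 74.3 kips (yield).
Tension yield (gross): A_g = 2.8125×0.625 = 1.7578 in². φR_n = 0.90 × 36 × 1.7578 = 57.0 kips.
Governing: min(35.0, 74.3, 57.0) = 35.0 kips → weld metal.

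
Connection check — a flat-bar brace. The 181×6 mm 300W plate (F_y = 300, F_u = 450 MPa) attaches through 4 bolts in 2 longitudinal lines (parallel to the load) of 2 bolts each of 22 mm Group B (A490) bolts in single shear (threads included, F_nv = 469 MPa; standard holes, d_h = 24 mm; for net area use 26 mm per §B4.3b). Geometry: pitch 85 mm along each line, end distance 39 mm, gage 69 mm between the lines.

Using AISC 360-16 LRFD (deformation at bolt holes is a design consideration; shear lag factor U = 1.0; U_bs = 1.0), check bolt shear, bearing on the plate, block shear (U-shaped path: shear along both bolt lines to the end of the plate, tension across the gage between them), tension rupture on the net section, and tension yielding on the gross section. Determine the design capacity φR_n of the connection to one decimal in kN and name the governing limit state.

261.2 kN (net-section rupture governs)

Bolt shear: A_b = π(22)²/4 = 380.13 mm². φR_n = 0.75 × 469 × 380.13 × 4 × 1 = 534.8 kN.
Bearing (6 mm plate, F_u = 450 MPa): end bolts L_c = 39 − 24/2 = 27, R_n = min(1.2×27×6×450, 2.4×22×6×450) = 87.48 kN/bolt; interior L_c = 85 − 24 = 61, R_n = 142.56 kN/bolt. φR_n = 0.75 × (2×87.48 + 2×142.56) = 345.1 kN.
Block shear: shear path 2×[39+1×85] = 2×124 mm, A_gv = 1488, A_nv = 2×(124 − 1.5×26)×6 = 1020 mm²; tension across gage: (69 − 1×26)×6 = 258 mm². R_n = min(0.6×450×1020, 0.6×300×1488) + 1.0×450×258 = min(275.4, 267.84) + 116.1 = 383.94 kN. φR_n = 0.75 × 383.94 = 288.0 kN.
Tension rupture (net): A_n = (181 − 2×26)×6 = 774 mm² (U = 1.0, A_e = A_n). φR_n = 0.75 × 450 × 774 = 261.2 kN.
Tension yield (gross): A_g = 181×6 = 1086 mm². φR_n = 0.90 × 300 × 1086 = 293.2 kN.
Governing: min(534.8, 345.1, 288.0, 261.2, 293.2) = 261.2 kN → net-section rupture.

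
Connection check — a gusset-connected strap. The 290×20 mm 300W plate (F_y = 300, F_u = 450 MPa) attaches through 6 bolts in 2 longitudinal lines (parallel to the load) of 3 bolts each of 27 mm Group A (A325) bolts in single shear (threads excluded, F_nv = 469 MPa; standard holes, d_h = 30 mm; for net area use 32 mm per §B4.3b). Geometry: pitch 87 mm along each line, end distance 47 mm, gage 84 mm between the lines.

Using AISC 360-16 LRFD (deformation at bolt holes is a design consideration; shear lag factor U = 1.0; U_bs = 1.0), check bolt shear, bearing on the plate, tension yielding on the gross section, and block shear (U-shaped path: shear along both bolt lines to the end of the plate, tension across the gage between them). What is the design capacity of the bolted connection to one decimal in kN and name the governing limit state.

Bolt shear: A_b = π(27)²/4 = 572.56 mm². φR_n = 0.75 × 469 × 572.56 × 6 × 1 = 1208.4 kN.
Bearing (20 mm plate, F_u = 450 MPa): end bolts L_c = 47 − 30/2 = 32, R_n = min(1.2×32×20×450, 2.4×27×20×450) = 345.6 kN/bolt; interior L_c = 87 − 30 = 57, R_n = 583.2 kN/bolt. φR_n = 0.75 × (2×345.6 + 4×583.2) = 2268.0 kN.
Tension yield (gross): A_g = 290×20 = 5800 mm². φR_n = 0.90 × 300 × 5800 = 1566.0 kN.
Block shear: shear path 2×[47+2×87] = 2×221 mm, A_gv = 8840, A_nv = 2×(221 − 2.5×32)×20 = 5640 mm²; tension across gage: (84 − 1×32)×20 = 1040 mm². R_n = min(0.6×450×5640, 0.6×300×8840) + 1.0×450×1040 = min(1522.8, 1591.2) + 468 = 1990.8 kN. φR_n = 0.75 × 1990.8 = 1493.1 kN.
Governing: min(1208.4, 2268.0, 1566.0, 1493.1) = 1208.4 kN → bolt shear.

1208.4 kN (bolt shear governs)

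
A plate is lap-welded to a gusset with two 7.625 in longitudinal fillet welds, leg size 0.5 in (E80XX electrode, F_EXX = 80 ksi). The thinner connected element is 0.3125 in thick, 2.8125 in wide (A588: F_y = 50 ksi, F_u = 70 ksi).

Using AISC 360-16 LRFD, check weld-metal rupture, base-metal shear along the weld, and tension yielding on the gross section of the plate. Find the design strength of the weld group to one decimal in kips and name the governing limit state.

39.6 kips (gross-section yield governs)

Weld metal: throat = 0.707×0.5 = 0.3535 in, L = 2×7.625 = 15.25 in. φR_n = 0.75 × 0.6 × 80 × 0.3535 × 15.25 = 194.1 kips.
Base metal shear (0.3125 in plate): yield φR_n = 1.0×0.6×50×0.3125×15.25 = 143.0 kips; rupture φR_n = 0.75×0.6×70×0.3125×15.25 = 150.1 kips; take 143.0 kips (yield).
Tension yield (gross): A_g = 2.8125×0.3125 = 0.87891 in². φR_n = 0.90 × 50 × 0.87891 = 39.6 kips.
Governing: min(194.1, 143.0, 39.6) = 39.6 kips → gross-section yield.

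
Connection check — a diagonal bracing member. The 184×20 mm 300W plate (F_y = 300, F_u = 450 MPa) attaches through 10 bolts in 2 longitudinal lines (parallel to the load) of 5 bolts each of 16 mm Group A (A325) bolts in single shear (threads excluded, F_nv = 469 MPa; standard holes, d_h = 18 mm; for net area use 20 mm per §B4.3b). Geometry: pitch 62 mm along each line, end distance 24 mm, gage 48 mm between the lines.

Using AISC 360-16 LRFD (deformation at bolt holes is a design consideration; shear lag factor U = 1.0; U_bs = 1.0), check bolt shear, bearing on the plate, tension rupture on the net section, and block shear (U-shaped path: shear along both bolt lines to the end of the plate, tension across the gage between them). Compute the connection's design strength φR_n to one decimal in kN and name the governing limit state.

Bolt shear: A_b = π(16)²/4 = 201.06 mm². φR_n = 0.75 × 469 × 201.06 × 10 × 1 = 707.2 kN.
Bearing (20 mm plate, F_u = 450 MPa): end bolts L_c = 24 − 18/2 = 15, R_n = min(1.2×15×20×450, 2.4×16×20×450) = 162 kN/bolt; interior L_c = 62 − 18 = 44, R_n = 345.6 kN/bolt. φR_n = 0.75 × (2×162 + 8×345.6) = 2316.6 kN.
Tension rupture (net): A_n = (184 − 2×20)×20 = 2880 mm² (U = 1.0, A_e = A_n). φR_n = 0.75 × 450 × 2880 = 972.0 kN.
Block shear: shear path 2×[24+4×62] = 2×272 mm, A_gv = 10880, A_nv = 2×(272 − 4.5×20)×20 = 7280 mm²; tension across gage: (48 − 1×20)×20 = 560 mm². R_n = min(0.6×450×7280, 0.6×300×10880) + 1.0×450×560 = min(1965.6, 1958.4) + 252 = 2210.4 kN. φR_n = 0.75 × 2210.4 = 1657.8 kN.
Governing: min(707.2, 2316.6, 972.0, 1657.8) = 707.2 kN → bolt shear.

707.2 kN (bolt shear governs)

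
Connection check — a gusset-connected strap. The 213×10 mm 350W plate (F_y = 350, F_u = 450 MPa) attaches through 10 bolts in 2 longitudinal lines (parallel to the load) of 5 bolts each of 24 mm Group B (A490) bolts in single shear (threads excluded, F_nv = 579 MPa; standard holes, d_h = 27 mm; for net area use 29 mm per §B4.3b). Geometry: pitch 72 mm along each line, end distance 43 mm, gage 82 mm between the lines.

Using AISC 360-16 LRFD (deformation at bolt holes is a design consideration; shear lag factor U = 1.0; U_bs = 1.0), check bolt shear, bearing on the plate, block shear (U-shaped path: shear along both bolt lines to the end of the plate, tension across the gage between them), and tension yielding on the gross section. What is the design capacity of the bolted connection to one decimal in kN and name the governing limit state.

Bolt shear: A_b = π(24)²/4 = 452.39 mm². φR_n = 0.75 × 579 × 452.39 × 10 × 1 = 1964.5 kN.
Bearing (10 mm plate, F_u = 450 MPa): end bolts L_c = 43 − 27/2 = 29.5, R_n = min(1.2×29.5×10×450, 2.4×24×10×450) = 159.3 kN/bolt; interior L_c = 72 − 27 = 45, R_n = 243 kN/bolt. φR_n = 0.75 × (2×159.3 + 8×243) = 1697.0 kN.
Block shear: shear path 2×[43+4×72] = 2×331 mm, A_gv = 6620, A_nv = 2×(331 − 4.5×29)×10 = 4010 mm²; tension across gage: (82 − 1×29)×10 = 530 mm². R_n = min(0.6×450×4010, 0.6×350×6620) + 1.0×450×530 = min(1082.7, 1390.2) + 238.5 = 1321.2 kN. φR_n = 0.75 × 1321.2 = 990.9 kN.
Tension yield (gross): A_g = 213×10 = 2130 mm². φR_n = 0.90 × 350 × 2130 = 671.0 kN.
Governing: min(1964.5, 1697.0, 990.9, 671.0) = 671.0 kN → gross-section yield.

671.0 kN (gross-section yield governs)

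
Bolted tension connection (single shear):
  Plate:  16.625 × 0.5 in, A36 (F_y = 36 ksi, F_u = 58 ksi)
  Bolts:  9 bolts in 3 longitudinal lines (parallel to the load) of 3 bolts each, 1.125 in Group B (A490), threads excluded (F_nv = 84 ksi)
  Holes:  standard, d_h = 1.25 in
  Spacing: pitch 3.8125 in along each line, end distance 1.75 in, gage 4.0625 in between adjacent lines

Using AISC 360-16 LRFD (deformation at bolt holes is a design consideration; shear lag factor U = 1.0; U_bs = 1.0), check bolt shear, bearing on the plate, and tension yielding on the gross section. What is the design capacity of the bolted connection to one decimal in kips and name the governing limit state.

269.3 kips (gross-section yield governs)

Bolt shear: A_b = π(1.125)²/4 = 0.99402 in². φR_n = 0.75 × 84 × 0.99402 × 9 × 1 = 563.6 kips.
Bearing (0.5 in plate, F_u = 58 ksi): end bolts L_c = 1.75 − 1.25/2 = 1.125, R_n = min(1.2×1.125×0.5×58, 2.4×1.125×0.5×58) = 39.15 kips/bolt; interior L_c = 3.8125 − 1.25 = 2.5625, R_n = 78.3 kips/bolt. φR_n = 0.75 × (3×39.15 + 6×78.3) = 440.4 kips.
Tension yield (gross): A_g = 16.625×0.5 = 8.3125 in². φR_n = 0.90 × 36 × 8.3125 = 269.3 kips.
Governing: min(563.6, 440.4, 269.3) = 269.3 kips → gross-section yield.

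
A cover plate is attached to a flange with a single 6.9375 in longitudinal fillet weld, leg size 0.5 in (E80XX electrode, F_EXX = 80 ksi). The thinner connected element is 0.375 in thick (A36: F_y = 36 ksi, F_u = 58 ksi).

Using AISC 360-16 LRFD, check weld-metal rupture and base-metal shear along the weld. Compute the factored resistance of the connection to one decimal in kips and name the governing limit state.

56.2 kips (base-metal shear governs)

Weld metal: throat = 0.707×0.5 = 0.3535 in, L = 6.9375 in. φR_n = 0.75 × 0.6 × 80 × 0.3535 × 6.9375 = 88.3 kips.
Base metal shear (0.375 in plate): yield φR_n = 1.0×0.6×36×0.375×6.9375 = 56.2 kips; rupture φR_n = 0.75×0.6×58×0.375×6.9375 = 67.9 kips; take 56.2 kips (yield).
Governing: min(88.3, 56.2) = 56.2 kips → base-metal shear.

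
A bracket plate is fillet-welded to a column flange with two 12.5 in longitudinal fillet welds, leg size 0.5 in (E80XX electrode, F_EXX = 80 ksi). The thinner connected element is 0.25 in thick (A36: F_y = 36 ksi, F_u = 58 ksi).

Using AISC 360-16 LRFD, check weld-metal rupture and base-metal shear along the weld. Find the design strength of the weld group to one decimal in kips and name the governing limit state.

Weld metal: throat = 0.707×0.5 = 0.3535 in, L = 2×12.5 = 25 in. φR_n = 0.75 × 0.6 × 80 × 0.3535 × 25 = 318.2 kips.
Base metal shear (0.25 in plate): yield φR_n = 1.0×0.6×36×0.25×25 = 135.0 kips; rupture φR_n = 0.75×0.6×58×0.25×25 = 163.1 kips; take 135.0 kips (yield).
Governing: min(318.2, 135.0) = 135.0 kips → base-metal shear.

135.0 kips (base-metal shear governs)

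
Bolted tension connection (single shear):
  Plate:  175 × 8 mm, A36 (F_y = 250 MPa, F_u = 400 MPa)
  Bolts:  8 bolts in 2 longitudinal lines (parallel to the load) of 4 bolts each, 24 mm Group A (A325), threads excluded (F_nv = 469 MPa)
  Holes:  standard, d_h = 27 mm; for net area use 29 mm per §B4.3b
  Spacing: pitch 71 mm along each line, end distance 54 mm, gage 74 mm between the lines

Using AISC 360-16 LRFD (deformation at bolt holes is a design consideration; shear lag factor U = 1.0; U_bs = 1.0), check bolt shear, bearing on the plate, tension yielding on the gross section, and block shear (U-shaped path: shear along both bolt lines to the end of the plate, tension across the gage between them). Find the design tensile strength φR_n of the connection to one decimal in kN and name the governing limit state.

315.0 kN (gross-section yield governs)

Bolt shear: A_b = π(24)²/4 = 452.39 mm². φR_n = 0.75 × 469 × 452.39 × 8 × 1 = 1273.0 kN.
Bearing (8 mm plate, F_u = 400 MPa): end bolts L_c = 54 − 27/2 = 40.5, R_n = min(1.2×40.5×8×400, 2.4×24×8×400) = 155.52 kN/bolt; interior L_c = 71 − 27 = 44, R_n = 168.96 kN/bolt. φR_n = 0.75 × (2×155.52 + 6×168.96) = 993.6 kN.
Tension yield (gross): A_g = 175×8 = 1400 mm². φR_n = 0.90 × 250 × 1400 = 315.0 kN.
Block shear: shear path 2×[54+3×71] = 2×267 mm, A_gv = 4272, A_nv = 2×(267 − 3.5×29)×8 = 2648 mm²; tension across gage: (74 − 1×29)×8 = 360 mm². R_n = min(0.6×400×2648, 0.6×250×4272) + 1.0×400×360 = min(635.52, 640.8) + 144 = 779.52 kN. φR_n = 0.75 × 779.52 = 584.6 kN.
Governing: min(1273.0, 993.6, 315.0, 584.6) = 315.0 kN → gross-section yield.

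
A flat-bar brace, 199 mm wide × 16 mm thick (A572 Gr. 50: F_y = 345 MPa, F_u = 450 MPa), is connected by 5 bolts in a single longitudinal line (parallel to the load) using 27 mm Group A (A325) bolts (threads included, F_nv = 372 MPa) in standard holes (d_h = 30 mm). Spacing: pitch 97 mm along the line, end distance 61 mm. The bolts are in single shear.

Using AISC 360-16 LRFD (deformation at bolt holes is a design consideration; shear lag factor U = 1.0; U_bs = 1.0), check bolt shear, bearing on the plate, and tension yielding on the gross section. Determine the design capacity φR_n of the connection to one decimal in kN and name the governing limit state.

798.7 kN (bolt shear governs)

Bolt shear: A_b = π(27)²/4 = 572.56 mm². φR_n = 0.75 × 372 × 572.56 × 5 × 1 = 798.7 kN.
Bearing (16 mm plate, F_u = 450 MPa): end bolts L_c = 61 − 30/2 = 46, R_n = min(1.2×46×16×450, 2.4×27×16×450) = 397.44 kN/bolt; interior L_c = 97 − 30 = 67, R_n = 466.56 kN/bolt. φR_n = 0.75 × (1×397.44 + 4×466.56) = 1697.8 kN.
Tension yield (gross): A_g = 199×16 = 3184 mm². φR_n = 0.90 × 345 × 3184 = 988.6 kN.
Governing: min(798.7, 1697.8, 988.6) = 798.7 kN → bolt shear.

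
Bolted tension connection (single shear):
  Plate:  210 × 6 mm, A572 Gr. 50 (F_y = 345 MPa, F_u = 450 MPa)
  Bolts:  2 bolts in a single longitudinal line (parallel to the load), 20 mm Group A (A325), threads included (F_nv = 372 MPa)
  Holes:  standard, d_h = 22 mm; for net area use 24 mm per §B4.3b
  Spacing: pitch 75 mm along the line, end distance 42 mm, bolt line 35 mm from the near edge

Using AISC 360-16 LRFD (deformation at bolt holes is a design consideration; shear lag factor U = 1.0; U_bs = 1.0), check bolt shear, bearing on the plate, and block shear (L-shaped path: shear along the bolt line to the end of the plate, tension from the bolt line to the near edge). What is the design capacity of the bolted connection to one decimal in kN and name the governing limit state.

145.0 kN (block shear governs)

Bolt shear: A_b = π(20)²/4 = 314.16 mm². φR_n = 0.75 × 372 × 314.16 × 2 × 1 = 175.3 kN.
Bearing (6 mm plate, F_u = 450 MPa): end bolts L_c = 42 − 22/2 = 31, R_n = min(1.2×31×6×450, 2.4×20×6×450) = 100.44 kN/bolt; interior L_c = 75 − 22 = 53, R_n = 129.6 kN/bolt. φR_n = 0.75 × (1×100.44 + 1×129.6) = 172.5 kN.
Block shear: shear path 1×[42+1×75] = 1×117 mm, A_gv = 702, A_nv = 1×(117 − 1.5×24)×6 = 486 mm²; tension to near edge: (35 − 0.5×24)×6 = 138 mm². R_n = min(0.6×450×486, 0.6×345×702) + 1.0×450×138 = min(131.22, 145.31) + 62.1 = 193.32 kN. φR_n = 0.75 × 193.32 = 145.0 kN.
Governing: min(175.3, 172.5, 145.0) = 145.0 kN → block shear.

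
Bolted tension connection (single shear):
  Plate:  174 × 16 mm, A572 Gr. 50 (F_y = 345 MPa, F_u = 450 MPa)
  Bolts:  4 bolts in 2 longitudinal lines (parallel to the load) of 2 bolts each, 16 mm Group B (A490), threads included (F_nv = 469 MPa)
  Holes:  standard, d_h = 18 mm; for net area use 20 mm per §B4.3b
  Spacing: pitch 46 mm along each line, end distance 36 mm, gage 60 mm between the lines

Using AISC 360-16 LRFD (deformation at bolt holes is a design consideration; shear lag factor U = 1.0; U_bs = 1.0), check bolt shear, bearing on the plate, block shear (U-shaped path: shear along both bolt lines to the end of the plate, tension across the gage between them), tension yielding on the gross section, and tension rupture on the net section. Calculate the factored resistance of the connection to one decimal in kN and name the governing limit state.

Bolt shear: A_b = π(16)²/4 = 201.06 mm². φR_n = 0.75 × 469 × 201.06 × 4 × 1 = 282.9 kN.
Bearing (16 mm plate, F_u = 450 MPa): end bolts L_c = 36 − 18/2 = 27, R_n = min(1.2×27×16×450, 2.4×16×16×450) = 233.28 kN/bolt; interior L_c = 46 − 18 = 28, R_n = 241.92 kN/bolt. φR_n = 0.75 × (2×233.28 + 2×241.92) = 712.8 kN.
Block shear: shear path 2×[36+1×46] = 2×82 mm, A_gv = 2624, A_nv = 2×(82 − 1.5×20)×16 = 1664 mm²; tension across gage: (60 − 1×20)×16 = 640 mm². R_n = min(0.6×450×1664, 0.6×345×2624) + 1.0×450×640 = min(449.28, 543.17) + 288 = 737.28 kN. φR_n = 0.75 × 737.28 = 553.0 kN.
Tension yield (gross): A_g = 174×16 = 2784 mm². φR_n = 0.90 × 345 × 2784 = 864.4 kN.
Tension rupture (net): A_n = (174 − 2×20)×16 = 2144 mm² (U = 1.0, A_e = A_n). φR_n = 0.75 × 450 × 2144 = 723.6 kN.
Governing: min(282.9, 712.8, 553.0, 864.4, 723.6) = 282.9 kN → bolt shear.

282.9 kN (bolt shear governs)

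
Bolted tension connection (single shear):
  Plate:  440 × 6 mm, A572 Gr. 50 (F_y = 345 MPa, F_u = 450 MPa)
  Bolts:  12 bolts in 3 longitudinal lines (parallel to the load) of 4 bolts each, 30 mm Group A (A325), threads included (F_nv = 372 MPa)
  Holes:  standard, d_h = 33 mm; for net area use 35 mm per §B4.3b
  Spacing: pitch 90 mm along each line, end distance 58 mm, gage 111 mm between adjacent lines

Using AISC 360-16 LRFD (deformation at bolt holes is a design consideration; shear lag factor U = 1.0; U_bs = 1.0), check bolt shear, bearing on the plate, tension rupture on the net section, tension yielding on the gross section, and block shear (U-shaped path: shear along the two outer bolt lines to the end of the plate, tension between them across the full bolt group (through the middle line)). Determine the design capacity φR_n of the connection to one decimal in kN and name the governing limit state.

678.4 kN (net-section rupture governs)

Bolt shear: A_b = π(30)²/4 = 706.86 mm². φR_n = 0.75 × 372 × 706.86 × 12 × 1 = 2366.6 kN.
Bearing (6 mm plate, F_u = 450 MPa): end bolts L_c = 58 − 33/2 = 41.5, R_n = min(1.2×41.5×6×450, 2.4×30×6×450) = 134.46 kN/bolt; interior L_c = 90 − 33 = 57, R_n = 184.68 kN/bolt. φR_n = 0.75 × (3×134.46 + 9×184.68) = 1549.1 kN.
Tension rupture (net): A_n = (440 − 3×35)×6 = 2010 mm² (U = 1.0, A_e = A_n). φR_n = 0.75 × 450 × 2010 = 678.4 kN.
Tension yield (gross): A_g = 440×6 = 2640 mm². φR_n = 0.90 × 345 × 2640 = 819.7 kN.
Block shear: shear path 2×[58+3×90] = 2×328 mm, A_gv = 3936, A_nv = 2×(328 − 3.5×35)×6 = 2466 mm²; tension across gage: (222 − 2×35)×6 = 912 mm². R_n = min(0.6×450×2466, 0.6×345×3936) + 1.0×450×912 = min(665.82, 814.75) + 410.4 = 1076.2 kN. φR_n = 0.75 × 1076.2 = 807.2 kN.
Governing: min(2366.6, 1549.1, 678.4, 819.7, 807.2) = 678.4 kN → net-section rupture.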